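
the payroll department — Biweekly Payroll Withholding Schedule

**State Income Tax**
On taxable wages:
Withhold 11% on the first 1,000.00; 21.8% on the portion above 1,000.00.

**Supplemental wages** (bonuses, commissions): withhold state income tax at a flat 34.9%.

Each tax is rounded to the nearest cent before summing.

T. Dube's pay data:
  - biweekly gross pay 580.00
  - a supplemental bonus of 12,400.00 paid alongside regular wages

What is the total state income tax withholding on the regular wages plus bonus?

4,391.40

State Income Tax: taxable = 580.00
  11% × 580.00 = 63.80
Supplemental (34.9% flat on bonus): 34.9% × 12,400.00 = 4,327.60
Total state income tax: 63.80 + 4,327.60 = 4,391.40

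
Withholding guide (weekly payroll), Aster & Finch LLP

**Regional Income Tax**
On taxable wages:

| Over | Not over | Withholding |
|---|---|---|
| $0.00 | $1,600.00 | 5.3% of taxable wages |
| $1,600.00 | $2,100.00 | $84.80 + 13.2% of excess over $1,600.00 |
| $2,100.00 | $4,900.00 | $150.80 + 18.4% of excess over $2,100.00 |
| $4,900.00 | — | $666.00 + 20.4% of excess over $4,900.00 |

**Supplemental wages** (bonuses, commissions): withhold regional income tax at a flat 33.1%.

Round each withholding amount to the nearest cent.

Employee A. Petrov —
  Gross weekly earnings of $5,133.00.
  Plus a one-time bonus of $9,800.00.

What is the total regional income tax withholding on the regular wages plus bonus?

$3,957.33

Regional Income Tax: taxable = $5,133.00
  $666.00 + 20.4% × ($5,133.00 − $4,900.00) = $666.00 + 20.4% × $233.00 = $713.53
Supplemental (33.1% flat on bonus): 33.1% × $9,800.00 = $3,243.80
Total regional income tax: $713.53 + $3,243.80 = $3,957.33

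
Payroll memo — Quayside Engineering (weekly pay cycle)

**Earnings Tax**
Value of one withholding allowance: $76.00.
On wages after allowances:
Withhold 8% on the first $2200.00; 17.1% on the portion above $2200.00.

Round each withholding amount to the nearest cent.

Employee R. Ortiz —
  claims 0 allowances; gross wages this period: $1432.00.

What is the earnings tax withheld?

Earnings Tax: taxable = $1432.00
  8% × $1432.00 = $114.56

$114.56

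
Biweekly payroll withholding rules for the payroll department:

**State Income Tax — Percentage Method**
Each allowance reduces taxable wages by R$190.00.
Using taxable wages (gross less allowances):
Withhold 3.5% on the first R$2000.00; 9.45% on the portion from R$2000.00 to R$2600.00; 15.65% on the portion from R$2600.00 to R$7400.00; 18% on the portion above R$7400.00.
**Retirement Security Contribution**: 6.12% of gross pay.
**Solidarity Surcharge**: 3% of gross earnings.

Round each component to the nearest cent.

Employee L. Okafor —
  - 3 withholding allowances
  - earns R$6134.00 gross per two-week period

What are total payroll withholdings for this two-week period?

State Income Tax: taxable = R$6134.00 − 3×R$190.00 = R$5564.00
  R$126.70 + 15.65% × (R$5564.00 − R$2600.00) = R$126.70 + 15.65% × R$2964.00 = R$590.57
Retirement Security Contribution: 6.12% × R$6134.00 = R$375.40
Solidarity Surcharge: 3% × R$6134.00 = R$184.02
Total: R$590.57 + R$375.40 + R$184.02 = R$1149.99

R$1149.99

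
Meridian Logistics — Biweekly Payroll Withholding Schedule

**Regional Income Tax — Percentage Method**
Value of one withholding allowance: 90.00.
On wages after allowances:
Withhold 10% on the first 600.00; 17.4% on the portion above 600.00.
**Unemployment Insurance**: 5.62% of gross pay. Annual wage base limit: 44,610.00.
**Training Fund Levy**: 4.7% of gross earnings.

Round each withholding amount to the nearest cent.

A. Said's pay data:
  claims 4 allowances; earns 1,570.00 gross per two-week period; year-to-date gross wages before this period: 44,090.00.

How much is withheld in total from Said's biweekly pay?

269.15

Regional Income Tax: taxable = 1,570.00 − 4×90.00 = 1,210.00
  60.00 + 17.4% × (1,210.00 − 600.00) = 60.00 + 17.4% × 610.00 = 166.14
Unemployment Insurance: cap 44,610.00 − YTD 44,090.00 = 520.00 subject; 5.62% × 520.00 = 29.22
Training Fund Levy: 4.7% × 1,570.00 = 73.79
Total: 166.14 + 29.22 + 73.79 = 269.15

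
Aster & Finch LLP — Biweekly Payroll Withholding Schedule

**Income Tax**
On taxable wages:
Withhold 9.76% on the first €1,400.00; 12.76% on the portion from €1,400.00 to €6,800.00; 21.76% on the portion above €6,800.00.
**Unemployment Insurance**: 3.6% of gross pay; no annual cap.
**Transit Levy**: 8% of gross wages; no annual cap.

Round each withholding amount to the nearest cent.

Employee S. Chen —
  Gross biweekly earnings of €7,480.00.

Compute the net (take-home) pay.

€5,638.67

Income Tax: taxable = €7,480.00
  €825.68 + 21.76% × (€7,480.00 − €6,800.00) = €825.68 + 21.76% × €680.00 = €973.65
Unemployment Insurance: 3.6% × €7,480.00 = €269.28
Transit Levy: 8% × €7,480.00 = €598.40
Total withheld: €973.65 + €269.28 + €598.40 = €1,841.33
Net pay: €7,480.00 − €1,841.33 = €5,638.67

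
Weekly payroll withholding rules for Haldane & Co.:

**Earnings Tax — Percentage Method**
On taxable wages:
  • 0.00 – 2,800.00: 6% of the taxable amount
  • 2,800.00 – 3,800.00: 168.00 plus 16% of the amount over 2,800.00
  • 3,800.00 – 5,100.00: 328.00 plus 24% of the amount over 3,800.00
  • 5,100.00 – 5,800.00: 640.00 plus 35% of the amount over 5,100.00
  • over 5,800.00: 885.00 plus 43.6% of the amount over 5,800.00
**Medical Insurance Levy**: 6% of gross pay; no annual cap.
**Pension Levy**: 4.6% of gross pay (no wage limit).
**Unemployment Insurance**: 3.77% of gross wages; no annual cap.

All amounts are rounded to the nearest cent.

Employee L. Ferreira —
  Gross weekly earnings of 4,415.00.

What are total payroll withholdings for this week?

1,110.04

Earnings Tax: taxable = 4,415.00
  328.00 + 24% × (4,415.00 − 3,800.00) = 328.00 + 24% × 615.00 = 475.60
Medical Insurance Levy: 6% × 4,415.00 = 264.90
Pension Levy: 4.6% × 4,415.00 = 203.09
Unemployment Insurance: 3.77% × 4,415.00 = 166.45
Total: 475.60 + 264.90 + 203.09 + 166.45 = 1,110.04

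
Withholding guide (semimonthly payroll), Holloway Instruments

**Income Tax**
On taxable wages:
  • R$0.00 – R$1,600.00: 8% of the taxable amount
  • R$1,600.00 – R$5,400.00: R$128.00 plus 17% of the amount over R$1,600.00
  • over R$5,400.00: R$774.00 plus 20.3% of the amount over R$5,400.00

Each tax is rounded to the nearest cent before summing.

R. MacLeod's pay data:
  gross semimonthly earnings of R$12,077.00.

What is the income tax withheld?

Income Tax: taxable = R$12,077.00
  R$774.00 + 20.3% × (R$12,077.00 − R$5,400.00) = R$774.00 + 20.3% × R$6,677.00 = R$2,129.43

R$2,129.43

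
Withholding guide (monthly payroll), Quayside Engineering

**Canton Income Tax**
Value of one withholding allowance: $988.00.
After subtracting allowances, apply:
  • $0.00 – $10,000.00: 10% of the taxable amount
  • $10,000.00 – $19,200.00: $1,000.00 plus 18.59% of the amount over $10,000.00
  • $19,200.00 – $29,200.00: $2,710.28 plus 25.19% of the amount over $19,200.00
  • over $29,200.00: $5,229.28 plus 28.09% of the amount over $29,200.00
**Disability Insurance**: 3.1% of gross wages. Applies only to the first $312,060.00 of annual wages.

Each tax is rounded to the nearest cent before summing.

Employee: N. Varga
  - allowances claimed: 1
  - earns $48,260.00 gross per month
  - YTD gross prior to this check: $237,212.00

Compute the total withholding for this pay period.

Canton Income Tax: taxable = $48,260.00 − 1×$988.00 = $47,272.00
  $5,229.28 + 28.09% × ($47,272.00 − $29,200.00) = $5,229.28 + 28.09% × $18,072.00 = $10,305.70
Disability Insurance: 3.1% × $48,260.00 = $1,496.06
Total: $10,305.70 + $1,496.06 = $11,801.76

$11,801.76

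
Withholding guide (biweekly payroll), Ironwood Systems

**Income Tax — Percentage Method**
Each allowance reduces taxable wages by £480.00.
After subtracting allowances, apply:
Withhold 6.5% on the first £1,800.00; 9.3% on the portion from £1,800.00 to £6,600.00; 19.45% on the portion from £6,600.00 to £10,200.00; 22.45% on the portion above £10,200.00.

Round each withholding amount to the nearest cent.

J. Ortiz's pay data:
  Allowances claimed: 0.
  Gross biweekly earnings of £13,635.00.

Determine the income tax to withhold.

Income Tax: taxable = £13,635.00
  £1,263.60 + 22.45% × (£13,635.00 − £10,200.00) = £1,263.60 + 22.45% × £3,435.00 = £2,034.76

£2,034.76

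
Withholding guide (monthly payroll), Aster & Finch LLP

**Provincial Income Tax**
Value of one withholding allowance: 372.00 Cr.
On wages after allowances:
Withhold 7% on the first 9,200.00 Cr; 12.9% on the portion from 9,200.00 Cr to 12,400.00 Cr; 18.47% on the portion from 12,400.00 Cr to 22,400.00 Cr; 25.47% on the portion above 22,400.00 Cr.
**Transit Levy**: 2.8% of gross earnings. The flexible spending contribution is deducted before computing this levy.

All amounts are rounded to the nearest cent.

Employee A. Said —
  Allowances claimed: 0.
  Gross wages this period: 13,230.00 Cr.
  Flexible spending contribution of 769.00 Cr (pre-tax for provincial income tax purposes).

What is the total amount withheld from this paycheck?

1,416.98 Cr

Provincial Income Tax: taxable = 13,230.00 Cr − 769.00 Cr = 12,461.00 Cr
  1,056.80 Cr + 18.47% × (12,461.00 Cr − 12,400.00 Cr) = 1,056.80 Cr + 18.47% × 61.00 Cr = 1,068.07 Cr
Transit Levy: 2.8% × 12,461.00 Cr = 348.91 Cr
Total: 1,068.07 Cr + 348.91 Cr = 1,416.98 Cr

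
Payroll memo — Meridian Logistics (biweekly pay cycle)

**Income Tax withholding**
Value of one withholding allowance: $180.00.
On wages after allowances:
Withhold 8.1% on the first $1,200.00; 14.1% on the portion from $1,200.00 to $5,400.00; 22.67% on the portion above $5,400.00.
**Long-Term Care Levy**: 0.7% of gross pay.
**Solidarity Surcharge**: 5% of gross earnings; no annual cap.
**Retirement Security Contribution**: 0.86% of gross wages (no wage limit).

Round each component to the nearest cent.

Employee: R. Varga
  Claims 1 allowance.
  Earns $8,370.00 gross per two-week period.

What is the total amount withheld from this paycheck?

Income Tax: taxable = $8,370.00 − 1×$180.00 = $8,190.00
  $689.40 + 22.67% × ($8,190.00 − $5,400.00) = $689.40 + 22.67% × $2,790.00 = $1,321.89
Long-Term Care Levy: 0.7% × $8,370.00 = $58.59
Solidarity Surcharge: 5% × $8,370.00 = $418.50
Retirement Security Contribution: 0.86% × $8,370.00 = $71.98
Total: $1,321.89 + $58.59 + $418.50 + $71.98 = $1,870.96

$1,870.96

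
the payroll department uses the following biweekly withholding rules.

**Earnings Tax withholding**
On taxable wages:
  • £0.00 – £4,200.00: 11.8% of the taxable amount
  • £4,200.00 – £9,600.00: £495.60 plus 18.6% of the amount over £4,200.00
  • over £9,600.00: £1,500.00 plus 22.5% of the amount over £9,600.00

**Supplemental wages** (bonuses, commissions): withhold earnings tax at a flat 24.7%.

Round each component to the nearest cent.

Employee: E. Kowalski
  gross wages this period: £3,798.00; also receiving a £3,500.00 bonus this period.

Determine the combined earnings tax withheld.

Earnings Tax: taxable = £3,798.00
  11.8% × £3,798.00 = £448.16
Supplemental (24.7% flat on bonus): 24.7% × £3,500.00 = £864.50
Total earnings tax: £448.16 + £864.50 = £1,312.66

£1,312.66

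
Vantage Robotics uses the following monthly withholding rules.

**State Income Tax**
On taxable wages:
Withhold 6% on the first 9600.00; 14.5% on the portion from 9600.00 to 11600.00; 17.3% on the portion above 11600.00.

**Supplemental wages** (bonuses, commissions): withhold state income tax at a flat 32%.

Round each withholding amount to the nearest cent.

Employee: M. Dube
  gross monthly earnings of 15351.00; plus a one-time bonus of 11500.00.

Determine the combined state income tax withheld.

State Income Tax: taxable = 15351.00
  866.00 + 17.3% × (15351.00 − 11600.00) = 866.00 + 17.3% × 3751.00 = 1514.92
Supplemental (32% flat on bonus): 32% × 11500.00 = 3680.00
Total state income tax: 1514.92 + 3680.00 = 5194.92

5194.92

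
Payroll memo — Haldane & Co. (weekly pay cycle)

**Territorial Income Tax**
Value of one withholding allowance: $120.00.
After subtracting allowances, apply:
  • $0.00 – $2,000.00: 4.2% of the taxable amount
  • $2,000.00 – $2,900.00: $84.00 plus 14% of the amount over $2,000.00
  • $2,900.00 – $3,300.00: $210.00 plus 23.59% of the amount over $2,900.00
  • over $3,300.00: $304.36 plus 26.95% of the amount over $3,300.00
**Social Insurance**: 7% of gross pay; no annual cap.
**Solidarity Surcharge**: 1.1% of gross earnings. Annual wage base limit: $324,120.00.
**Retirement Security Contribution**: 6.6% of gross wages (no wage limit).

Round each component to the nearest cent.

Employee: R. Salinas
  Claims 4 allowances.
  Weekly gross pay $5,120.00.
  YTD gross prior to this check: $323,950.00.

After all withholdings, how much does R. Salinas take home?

$3,756.32

Territorial Income Tax: taxable = $5,120.00 − 4×$120.00 = $4,640.00
  $304.36 + 26.95% × ($4,640.00 − $3,300.00) = $304.36 + 26.95% × $1,340.00 = $665.49
Social Insurance: 7% × $5,120.00 = $358.40
Solidarity Surcharge: cap $324,120.00 − YTD $323,950.00 = $170.00 subject; 1.1% × $170.00 = $1.87
Retirement Security Contribution: 6.6% × $5,120.00 = $337.92
Total withheld: $665.49 + $358.40 + $1.87 + $337.92 = $1,363.68
Net pay: $5,120.00 − $1,363.68 = $3,756.32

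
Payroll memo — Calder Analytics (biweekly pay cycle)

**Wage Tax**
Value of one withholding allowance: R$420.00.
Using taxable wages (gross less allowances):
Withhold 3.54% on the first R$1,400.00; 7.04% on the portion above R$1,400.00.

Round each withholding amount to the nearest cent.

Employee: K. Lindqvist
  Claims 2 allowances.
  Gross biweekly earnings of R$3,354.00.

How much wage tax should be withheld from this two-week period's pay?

Wage Tax: taxable = R$3,354.00 − 2×R$420.00 = R$2,514.00
  R$49.56 + 7.04% × (R$2,514.00 − R$1,400.00) = R$49.56 + 7.04% × R$1,114.00 = R$127.99

R$127.99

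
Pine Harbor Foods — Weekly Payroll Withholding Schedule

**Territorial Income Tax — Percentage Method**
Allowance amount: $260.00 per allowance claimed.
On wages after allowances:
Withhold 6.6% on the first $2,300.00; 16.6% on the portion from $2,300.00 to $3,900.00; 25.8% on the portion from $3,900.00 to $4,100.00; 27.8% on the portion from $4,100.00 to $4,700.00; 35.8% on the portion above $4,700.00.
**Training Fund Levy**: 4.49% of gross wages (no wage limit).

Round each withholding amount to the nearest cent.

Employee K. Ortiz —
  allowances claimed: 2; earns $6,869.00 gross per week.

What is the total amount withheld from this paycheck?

Territorial Income Tax: taxable = $6,869.00 − 2×$260.00 = $6,349.00
  $635.80 + 35.8% × ($6,349.00 − $4,700.00) = $635.80 + 35.8% × $1,649.00 = $1,226.14
Training Fund Levy: 4.49% × $6,869.00 = $308.42
Total: $1,226.14 + $308.42 = $1,534.56

$1,534.56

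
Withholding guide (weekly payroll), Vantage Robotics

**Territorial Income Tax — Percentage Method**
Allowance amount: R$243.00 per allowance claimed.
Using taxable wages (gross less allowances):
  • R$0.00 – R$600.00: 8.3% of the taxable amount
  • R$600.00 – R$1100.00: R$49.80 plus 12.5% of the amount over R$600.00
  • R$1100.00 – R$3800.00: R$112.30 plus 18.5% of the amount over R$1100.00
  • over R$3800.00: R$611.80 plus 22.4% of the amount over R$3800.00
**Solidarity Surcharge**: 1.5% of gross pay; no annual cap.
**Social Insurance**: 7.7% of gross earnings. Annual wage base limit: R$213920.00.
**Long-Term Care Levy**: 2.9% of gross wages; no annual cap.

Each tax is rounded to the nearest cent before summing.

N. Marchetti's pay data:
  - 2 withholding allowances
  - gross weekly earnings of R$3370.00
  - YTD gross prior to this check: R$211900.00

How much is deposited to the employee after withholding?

Territorial Income Tax: taxable = R$3370.00 − 2×R$243.00 = R$2884.00
  R$112.30 + 18.5% × (R$2884.00 − R$1100.00) = R$112.30 + 18.5% × R$1784.00 = R$442.34
Solidarity Surcharge: 1.5% × R$3370.00 = R$50.55
Social Insurance: cap R$213920.00 − YTD R$211900.00 = R$2020.00 subject; 7.7% × R$2020.00 = R$155.54
Long-Term Care Levy: 2.9% × R$3370.00 = R$97.73
Total withheld: R$442.34 + R$50.55 + R$155.54 + R$97.73 = R$746.16
Net pay: R$3370.00 − R$746.16 = R$2623.84

R$2623.84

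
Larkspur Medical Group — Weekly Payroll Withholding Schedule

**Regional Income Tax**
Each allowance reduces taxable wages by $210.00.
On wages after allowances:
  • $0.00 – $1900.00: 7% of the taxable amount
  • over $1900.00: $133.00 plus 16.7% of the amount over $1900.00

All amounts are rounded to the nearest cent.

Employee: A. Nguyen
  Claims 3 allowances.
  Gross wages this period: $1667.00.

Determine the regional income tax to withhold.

$72.59

Regional Income Tax: taxable = $1667.00 − 3×$210.00 = $1037.00
  7% × $1037.00 = $72.59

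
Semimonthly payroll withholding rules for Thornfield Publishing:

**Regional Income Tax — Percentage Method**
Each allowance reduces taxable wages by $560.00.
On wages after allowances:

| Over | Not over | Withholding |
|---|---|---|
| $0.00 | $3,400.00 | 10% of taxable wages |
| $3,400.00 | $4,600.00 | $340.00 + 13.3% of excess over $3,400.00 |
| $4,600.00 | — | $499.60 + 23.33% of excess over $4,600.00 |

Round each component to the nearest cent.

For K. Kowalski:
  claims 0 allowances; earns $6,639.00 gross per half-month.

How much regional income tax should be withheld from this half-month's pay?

$975.30

Regional Income Tax: taxable = $6,639.00
  $499.60 + 23.33% × ($6,639.00 − $4,600.00) = $499.60 + 23.33% × $2,039.00 = $975.30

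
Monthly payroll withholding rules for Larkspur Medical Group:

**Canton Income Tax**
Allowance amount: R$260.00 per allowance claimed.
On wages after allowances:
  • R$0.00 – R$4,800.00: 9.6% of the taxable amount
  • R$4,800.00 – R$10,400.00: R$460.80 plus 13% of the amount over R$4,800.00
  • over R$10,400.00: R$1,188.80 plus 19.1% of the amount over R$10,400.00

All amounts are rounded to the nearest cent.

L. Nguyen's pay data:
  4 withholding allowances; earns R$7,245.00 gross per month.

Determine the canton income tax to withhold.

Canton Income Tax: taxable = R$7,245.00 − 4×R$260.00 = R$6,205.00
  R$460.80 + 13% × (R$6,205.00 − R$4,800.00) = R$460.80 + 13% × R$1,405.00 = R$643.45

R$643.45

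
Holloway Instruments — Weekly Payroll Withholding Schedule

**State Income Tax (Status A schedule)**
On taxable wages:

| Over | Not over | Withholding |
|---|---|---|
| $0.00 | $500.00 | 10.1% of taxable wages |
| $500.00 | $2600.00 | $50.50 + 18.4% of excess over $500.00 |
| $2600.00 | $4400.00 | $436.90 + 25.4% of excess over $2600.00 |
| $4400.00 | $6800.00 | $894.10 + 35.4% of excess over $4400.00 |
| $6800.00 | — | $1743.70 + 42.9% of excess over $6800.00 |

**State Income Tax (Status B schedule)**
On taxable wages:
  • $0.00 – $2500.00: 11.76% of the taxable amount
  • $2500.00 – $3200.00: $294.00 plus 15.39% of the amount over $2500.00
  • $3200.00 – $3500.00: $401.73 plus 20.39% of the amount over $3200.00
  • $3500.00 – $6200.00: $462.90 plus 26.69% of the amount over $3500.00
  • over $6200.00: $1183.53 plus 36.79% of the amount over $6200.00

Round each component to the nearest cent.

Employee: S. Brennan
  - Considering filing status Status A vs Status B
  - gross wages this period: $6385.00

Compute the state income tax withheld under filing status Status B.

State Income Tax (Status B): taxable = $6385.00
  $1183.53 + 36.79% × ($6385.00 − $6200.00) = $1183.53 + 36.79% × $185.00 = $1251.59

$1251.59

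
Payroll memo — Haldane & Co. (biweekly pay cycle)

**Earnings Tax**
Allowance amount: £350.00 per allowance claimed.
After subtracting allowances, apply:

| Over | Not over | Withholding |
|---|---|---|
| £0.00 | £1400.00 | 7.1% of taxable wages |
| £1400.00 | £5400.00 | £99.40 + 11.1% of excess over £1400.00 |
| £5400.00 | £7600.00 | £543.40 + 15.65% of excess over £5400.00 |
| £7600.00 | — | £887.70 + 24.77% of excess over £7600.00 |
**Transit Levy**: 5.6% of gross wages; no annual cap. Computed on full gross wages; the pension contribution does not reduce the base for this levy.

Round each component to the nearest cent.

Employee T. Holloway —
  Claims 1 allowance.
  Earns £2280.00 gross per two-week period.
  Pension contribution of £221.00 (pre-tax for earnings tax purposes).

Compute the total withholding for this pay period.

Earnings Tax: taxable = £2280.00 − £221.00 − 1×£350.00 = £1709.00
  £99.40 + 11.1% × (£1709.00 − £1400.00) = £99.40 + 11.1% × £309.00 = £133.70
Transit Levy: 5.6% × £2280.00 = £127.68
Total: £133.70 + £127.68 = £261.38

£261.38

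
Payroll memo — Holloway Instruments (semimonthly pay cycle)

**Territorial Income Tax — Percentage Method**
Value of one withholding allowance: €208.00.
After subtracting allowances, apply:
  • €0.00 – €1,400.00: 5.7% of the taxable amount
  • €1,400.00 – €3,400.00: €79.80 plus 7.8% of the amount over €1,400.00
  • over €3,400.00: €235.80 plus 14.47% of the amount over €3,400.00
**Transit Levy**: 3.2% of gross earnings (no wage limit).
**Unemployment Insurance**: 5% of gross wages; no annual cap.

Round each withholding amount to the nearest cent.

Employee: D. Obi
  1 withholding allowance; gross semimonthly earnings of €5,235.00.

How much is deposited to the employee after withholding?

Territorial Income Tax: taxable = €5,235.00 − 1×€208.00 = €5,027.00
  €235.80 + 14.47% × (€5,027.00 − €3,400.00) = €235.80 + 14.47% × €1,627.00 = €471.23
Transit Levy: 3.2% × €5,235.00 = €167.52
Unemployment Insurance: 5% × €5,235.00 = €261.75
Total withheld: €471.23 + €167.52 + €261.75 = €900.50
Net pay: €5,235.00 − €900.50 = €4,334.50

€4,334.50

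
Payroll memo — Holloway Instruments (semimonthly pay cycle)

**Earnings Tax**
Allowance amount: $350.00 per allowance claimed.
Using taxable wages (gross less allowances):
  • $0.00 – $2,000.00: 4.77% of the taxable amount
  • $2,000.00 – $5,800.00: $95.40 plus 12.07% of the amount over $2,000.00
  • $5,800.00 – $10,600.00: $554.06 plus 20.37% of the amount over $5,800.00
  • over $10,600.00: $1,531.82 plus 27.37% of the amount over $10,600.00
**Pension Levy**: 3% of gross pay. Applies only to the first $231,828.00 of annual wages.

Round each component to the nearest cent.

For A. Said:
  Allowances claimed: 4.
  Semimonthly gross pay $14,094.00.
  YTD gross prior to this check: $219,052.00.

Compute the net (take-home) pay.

Earnings Tax: taxable = $14,094.00 − 4×$350.00 = $12,694.00
  $1,531.82 + 27.37% × ($12,694.00 − $10,600.00) = $1,531.82 + 27.37% × $2,094.00 = $2,104.95
Pension Levy: cap $231,828.00 − YTD $219,052.00 = $12,776.00 subject; 3% × $12,776.00 = $383.28
Total withheld: $2,104.95 + $383.28 = $2,488.23
Net pay: $14,094.00 − $2,488.23 = $11,605.77

$11,605.77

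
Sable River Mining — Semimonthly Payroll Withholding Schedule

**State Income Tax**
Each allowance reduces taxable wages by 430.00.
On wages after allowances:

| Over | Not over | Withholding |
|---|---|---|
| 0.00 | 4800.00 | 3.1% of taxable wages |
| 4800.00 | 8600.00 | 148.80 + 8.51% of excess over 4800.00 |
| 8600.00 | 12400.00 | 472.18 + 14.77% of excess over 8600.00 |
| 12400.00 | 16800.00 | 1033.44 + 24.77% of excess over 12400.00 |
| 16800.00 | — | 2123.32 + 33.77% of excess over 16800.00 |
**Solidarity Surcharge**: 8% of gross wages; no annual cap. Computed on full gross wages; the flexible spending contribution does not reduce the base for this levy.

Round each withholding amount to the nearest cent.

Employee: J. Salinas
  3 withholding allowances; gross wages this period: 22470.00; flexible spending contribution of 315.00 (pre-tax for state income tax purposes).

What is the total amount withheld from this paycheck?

5293.67

State Income Tax: taxable = 22470.00 − 315.00 − 3×430.00 = 20865.00
  2123.32 + 33.77% × (20865.00 − 16800.00) = 2123.32 + 33.77% × 4065.00 = 3496.07
Solidarity Surcharge: 8% × 22470.00 = 1797.60
Total: 3496.07 + 1797.60 = 5293.67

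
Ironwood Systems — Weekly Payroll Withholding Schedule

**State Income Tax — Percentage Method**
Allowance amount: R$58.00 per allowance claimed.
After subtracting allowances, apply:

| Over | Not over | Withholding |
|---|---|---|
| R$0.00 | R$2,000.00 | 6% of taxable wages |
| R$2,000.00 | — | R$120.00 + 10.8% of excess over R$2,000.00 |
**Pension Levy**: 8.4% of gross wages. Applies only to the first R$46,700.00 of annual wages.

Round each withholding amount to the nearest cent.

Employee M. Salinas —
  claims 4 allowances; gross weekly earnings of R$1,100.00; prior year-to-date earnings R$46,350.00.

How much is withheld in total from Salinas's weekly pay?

R$81.48

State Income Tax: taxable = R$1,100.00 − 4×R$58.00 = R$868.00
  6% × R$868.00 = R$52.08
Pension Levy: cap R$46,700.00 − YTD R$46,350.00 = R$350.00 subject; 8.4% × R$350.00 = R$29.40
Total: R$52.08 + R$29.40 = R$81.48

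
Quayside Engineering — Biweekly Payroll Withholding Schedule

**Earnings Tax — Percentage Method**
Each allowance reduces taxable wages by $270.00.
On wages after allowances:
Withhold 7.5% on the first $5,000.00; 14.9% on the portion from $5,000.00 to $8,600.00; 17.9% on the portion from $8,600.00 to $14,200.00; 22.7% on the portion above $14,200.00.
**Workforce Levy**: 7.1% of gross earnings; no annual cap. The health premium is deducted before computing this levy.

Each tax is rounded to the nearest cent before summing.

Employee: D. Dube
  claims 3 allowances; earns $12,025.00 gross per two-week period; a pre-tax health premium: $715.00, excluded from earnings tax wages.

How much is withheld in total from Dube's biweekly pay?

Earnings Tax: taxable = $12,025.00 − $715.00 − 3×$270.00 = $10,500.00
  $911.40 + 17.9% × ($10,500.00 − $8,600.00) = $911.40 + 17.9% × $1,900.00 = $1,251.50
Workforce Levy: 7.1% × $11,310.00 = $803.01
Total: $1,251.50 + $803.01 = $2,054.51

$2,054.51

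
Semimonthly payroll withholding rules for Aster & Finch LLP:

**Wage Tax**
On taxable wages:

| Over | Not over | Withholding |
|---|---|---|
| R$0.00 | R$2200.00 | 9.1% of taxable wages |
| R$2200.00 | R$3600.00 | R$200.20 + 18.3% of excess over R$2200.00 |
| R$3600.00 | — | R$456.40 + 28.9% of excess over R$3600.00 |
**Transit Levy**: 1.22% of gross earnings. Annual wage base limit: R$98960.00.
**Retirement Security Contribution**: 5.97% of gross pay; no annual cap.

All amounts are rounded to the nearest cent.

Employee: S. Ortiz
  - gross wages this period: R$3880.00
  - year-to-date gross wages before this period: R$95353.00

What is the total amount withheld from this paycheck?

R$812.97

Wage Tax: taxable = R$3880.00
  R$456.40 + 28.9% × (R$3880.00 − R$3600.00) = R$456.40 + 28.9% × R$280.00 = R$537.32
Transit Levy: cap R$98960.00 − YTD R$95353.00 = R$3607.00 subject; 1.22% × R$3607.00 = R$44.01
Retirement Security Contribution: 5.97% × R$3880.00 = R$231.64
Total: R$537.32 + R$44.01 + R$231.64 = R$812.97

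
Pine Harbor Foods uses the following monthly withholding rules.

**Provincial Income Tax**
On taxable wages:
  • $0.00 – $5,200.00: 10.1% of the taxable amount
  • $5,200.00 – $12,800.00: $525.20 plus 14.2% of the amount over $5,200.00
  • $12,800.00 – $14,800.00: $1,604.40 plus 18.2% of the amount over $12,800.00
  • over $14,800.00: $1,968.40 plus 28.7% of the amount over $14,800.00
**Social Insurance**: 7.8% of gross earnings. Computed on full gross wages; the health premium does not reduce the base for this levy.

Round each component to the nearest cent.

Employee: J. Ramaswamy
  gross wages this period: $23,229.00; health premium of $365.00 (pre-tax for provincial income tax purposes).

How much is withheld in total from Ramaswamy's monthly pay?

Provincial Income Tax: taxable = $23,229.00 − $365.00 = $22,864.00
  $1,968.40 + 28.7% × ($22,864.00 − $14,800.00) = $1,968.40 + 28.7% × $8,064.00 = $4,282.77
Social Insurance: 7.8% × $23,229.00 = $1,811.86
Total: $4,282.77 + $1,811.86 = $6,094.63

$6,094.63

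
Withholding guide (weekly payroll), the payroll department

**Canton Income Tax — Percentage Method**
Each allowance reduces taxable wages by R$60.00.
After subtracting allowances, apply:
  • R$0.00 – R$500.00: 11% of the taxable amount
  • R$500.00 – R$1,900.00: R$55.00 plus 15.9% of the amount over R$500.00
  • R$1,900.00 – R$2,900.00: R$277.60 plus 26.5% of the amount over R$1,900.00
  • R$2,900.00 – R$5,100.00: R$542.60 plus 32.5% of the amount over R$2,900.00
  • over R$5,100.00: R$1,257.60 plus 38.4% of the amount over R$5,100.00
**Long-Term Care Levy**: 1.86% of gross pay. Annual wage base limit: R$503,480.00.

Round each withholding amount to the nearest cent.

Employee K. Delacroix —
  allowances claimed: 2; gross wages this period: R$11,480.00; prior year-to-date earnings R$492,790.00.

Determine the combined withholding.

Canton Income Tax: taxable = R$11,480.00 − 2×R$60.00 = R$11,360.00
  R$1,257.60 + 38.4% × (R$11,360.00 − R$5,100.00) = R$1,257.60 + 38.4% × R$6,260.00 = R$3,661.44
Long-Term Care Levy: cap R$503,480.00 − YTD R$492,790.00 = R$10,690.00 subject; 1.86% × R$10,690.00 = R$198.83
Total: R$3,661.44 + R$198.83 = R$3,860.27

R$3,860.27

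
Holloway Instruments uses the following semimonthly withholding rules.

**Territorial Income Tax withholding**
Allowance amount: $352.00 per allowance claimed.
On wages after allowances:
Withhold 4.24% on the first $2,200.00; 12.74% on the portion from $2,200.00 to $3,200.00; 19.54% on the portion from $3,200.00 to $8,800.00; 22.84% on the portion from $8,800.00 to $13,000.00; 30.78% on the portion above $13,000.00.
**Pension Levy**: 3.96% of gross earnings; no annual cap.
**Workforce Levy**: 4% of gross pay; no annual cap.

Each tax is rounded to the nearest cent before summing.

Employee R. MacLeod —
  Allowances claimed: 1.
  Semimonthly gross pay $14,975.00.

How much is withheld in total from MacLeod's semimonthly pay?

$3,965.77

Territorial Income Tax: taxable = $14,975.00 − 1×$352.00 = $14,623.00
  $2,274.20 + 30.78% × ($14,623.00 − $13,000.00) = $2,274.20 + 30.78% × $1,623.00 = $2,773.76
Pension Levy: 3.96% × $14,975.00 = $593.01
Workforce Levy: 4% × $14,975.00 = $599.00
Total: $2,773.76 + $593.01 + $599.00 = $3,965.77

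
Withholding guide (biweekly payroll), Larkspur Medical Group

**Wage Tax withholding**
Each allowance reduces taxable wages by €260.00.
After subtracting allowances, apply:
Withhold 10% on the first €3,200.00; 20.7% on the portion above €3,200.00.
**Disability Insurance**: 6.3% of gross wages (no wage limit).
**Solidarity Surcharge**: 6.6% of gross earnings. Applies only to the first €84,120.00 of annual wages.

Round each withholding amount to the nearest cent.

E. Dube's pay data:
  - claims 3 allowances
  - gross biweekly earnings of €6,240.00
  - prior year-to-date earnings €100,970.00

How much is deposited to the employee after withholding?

Wage Tax: taxable = €6,240.00 − 3×€260.00 = €5,460.00
  €320.00 + 20.7% × (€5,460.00 − €3,200.00) = €320.00 + 20.7% × €2,260.00 = €787.82
Disability Insurance: 6.3% × €6,240.00 = €393.12
Solidarity Surcharge: YTD €100,970.00 ≥ cap €84,120.00 → €0.00
Total withheld: €787.82 + €393.12 + €0.00 = €1,180.94
Net pay: €6,240.00 − €1,180.94 = €5,059.06

€5,059.06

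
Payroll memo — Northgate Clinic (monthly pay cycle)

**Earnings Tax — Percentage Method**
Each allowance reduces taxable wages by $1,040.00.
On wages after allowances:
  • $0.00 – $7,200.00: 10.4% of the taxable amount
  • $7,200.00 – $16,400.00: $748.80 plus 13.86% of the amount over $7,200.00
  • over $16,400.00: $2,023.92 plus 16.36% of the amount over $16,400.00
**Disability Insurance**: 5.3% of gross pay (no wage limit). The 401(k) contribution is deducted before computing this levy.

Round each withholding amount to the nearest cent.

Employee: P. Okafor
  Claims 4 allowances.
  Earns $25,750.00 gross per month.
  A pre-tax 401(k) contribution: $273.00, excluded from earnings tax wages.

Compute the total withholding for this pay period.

$4,178.62

Earnings Tax: taxable = $25,750.00 − $273.00 − 4×$1,040.00 = $21,317.00
  $2,023.92 + 16.36% × ($21,317.00 − $16,400.00) = $2,023.92 + 16.36% × $4,917.00 = $2,828.34
Disability Insurance: 5.3% × $25,477.00 = $1,350.28
Total: $2,828.34 + $1,350.28 = $4,178.62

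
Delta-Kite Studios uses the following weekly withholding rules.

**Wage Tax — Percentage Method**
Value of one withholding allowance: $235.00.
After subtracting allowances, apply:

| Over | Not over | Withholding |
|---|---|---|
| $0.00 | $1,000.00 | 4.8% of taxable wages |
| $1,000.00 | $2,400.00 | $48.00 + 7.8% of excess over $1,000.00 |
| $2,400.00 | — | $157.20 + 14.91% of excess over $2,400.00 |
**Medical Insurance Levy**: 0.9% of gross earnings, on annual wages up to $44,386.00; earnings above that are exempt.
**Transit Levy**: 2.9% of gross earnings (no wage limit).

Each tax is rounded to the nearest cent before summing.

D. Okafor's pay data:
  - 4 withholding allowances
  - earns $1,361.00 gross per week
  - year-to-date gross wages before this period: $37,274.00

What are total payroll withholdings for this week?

Wage Tax: taxable = $1,361.00 − 4×$235.00 = $421.00
  4.8% × $421.00 = $20.21
Medical Insurance Levy: 0.9% × $1,361.00 = $12.25
Transit Levy: 2.9% × $1,361.00 = $39.47
Total: $20.21 + $12.25 + $39.47 = $71.93

$71.93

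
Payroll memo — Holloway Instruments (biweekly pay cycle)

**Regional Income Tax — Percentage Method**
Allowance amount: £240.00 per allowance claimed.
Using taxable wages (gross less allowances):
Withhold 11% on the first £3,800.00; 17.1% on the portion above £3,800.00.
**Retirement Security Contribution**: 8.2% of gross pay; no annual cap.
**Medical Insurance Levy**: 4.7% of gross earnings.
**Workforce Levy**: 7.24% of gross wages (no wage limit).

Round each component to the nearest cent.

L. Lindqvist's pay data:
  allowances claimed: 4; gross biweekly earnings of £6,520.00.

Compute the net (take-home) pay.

Regional Income Tax: taxable = £6,520.00 − 4×£240.00 = £5,560.00
  £418.00 + 17.1% × (£5,560.00 − £3,800.00) = £418.00 + 17.1% × £1,760.00 = £718.96
Retirement Security Contribution: 8.2% × £6,520.00 = £534.64
Medical Insurance Levy: 4.7% × £6,520.00 = £306.44
Workforce Levy: 7.24% × £6,520.00 = £472.05
Total withheld: £718.96 + £534.64 + £306.44 + £472.05 = £2,032.09
Net pay: £6,520.00 − £2,032.09 = £4,487.91

£4,487.91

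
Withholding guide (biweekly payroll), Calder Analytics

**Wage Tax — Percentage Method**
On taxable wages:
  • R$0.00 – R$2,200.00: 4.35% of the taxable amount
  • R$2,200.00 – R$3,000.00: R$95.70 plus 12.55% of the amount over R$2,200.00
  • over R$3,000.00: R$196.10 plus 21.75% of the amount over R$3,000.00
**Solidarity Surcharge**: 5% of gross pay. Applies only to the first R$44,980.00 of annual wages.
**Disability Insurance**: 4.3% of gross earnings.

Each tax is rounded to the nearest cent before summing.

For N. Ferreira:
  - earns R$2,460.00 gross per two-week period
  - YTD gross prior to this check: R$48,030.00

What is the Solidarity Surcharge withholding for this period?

Solidarity Surcharge: YTD R$48,030.00 ≥ cap R$44,980.00 → R$0.00

R$0.00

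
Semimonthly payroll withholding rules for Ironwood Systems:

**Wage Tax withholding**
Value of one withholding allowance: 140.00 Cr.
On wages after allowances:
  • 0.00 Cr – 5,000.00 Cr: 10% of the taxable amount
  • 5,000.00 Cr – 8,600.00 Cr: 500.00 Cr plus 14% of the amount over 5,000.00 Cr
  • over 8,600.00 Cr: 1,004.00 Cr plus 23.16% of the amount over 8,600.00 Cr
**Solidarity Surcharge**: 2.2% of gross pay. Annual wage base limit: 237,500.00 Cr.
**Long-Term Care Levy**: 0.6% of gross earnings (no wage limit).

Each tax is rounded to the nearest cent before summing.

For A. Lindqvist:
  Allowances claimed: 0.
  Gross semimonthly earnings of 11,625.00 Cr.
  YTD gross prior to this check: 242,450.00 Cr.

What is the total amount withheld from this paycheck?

1,774.34 Cr

Wage Tax: taxable = 11,625.00 Cr
  1,004.00 Cr + 23.16% × (11,625.00 Cr − 8,600.00 Cr) = 1,004.00 Cr + 23.16% × 3,025.00 Cr = 1,704.59 Cr
Solidarity Surcharge: YTD 242,450.00 Cr ≥ cap 237,500.00 Cr → 0.00 Cr
Long-Term Care Levy: 0.6% × 11,625.00 Cr = 69.75 Cr
Total: 1,704.59 Cr + 0.00 Cr + 69.75 Cr = 1,774.34 Cr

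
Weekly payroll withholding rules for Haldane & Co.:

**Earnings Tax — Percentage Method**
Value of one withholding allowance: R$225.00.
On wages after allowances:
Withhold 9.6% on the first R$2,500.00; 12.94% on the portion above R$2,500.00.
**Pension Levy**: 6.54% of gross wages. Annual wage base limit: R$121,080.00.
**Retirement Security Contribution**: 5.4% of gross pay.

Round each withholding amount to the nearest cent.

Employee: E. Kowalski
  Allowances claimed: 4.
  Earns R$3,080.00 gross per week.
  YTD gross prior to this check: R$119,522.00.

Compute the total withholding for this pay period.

R$477.49

Earnings Tax: taxable = R$3,080.00 − 4×R$225.00 = R$2,180.00
  9.6% × R$2,180.00 = R$209.28
Pension Levy: cap R$121,080.00 − YTD R$119,522.00 = R$1,558.00 subject; 6.54% × R$1,558.00 = R$101.89
Retirement Security Contribution: 5.4% × R$3,080.00 = R$166.32
Total: R$209.28 + R$101.89 + R$166.32 = R$477.49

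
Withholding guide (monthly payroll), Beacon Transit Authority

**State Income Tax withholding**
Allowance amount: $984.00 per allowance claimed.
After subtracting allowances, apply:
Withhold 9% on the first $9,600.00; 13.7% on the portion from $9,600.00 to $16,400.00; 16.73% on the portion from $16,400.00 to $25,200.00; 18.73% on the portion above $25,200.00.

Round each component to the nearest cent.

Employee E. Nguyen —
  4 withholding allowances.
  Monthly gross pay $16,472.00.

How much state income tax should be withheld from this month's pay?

$1,266.23

State Income Tax: taxable = $16,472.00 − 4×$984.00 = $12,536.00
  $864.00 + 13.7% × ($12,536.00 − $9,600.00) = $864.00 + 13.7% × $2,936.00 = $1,266.23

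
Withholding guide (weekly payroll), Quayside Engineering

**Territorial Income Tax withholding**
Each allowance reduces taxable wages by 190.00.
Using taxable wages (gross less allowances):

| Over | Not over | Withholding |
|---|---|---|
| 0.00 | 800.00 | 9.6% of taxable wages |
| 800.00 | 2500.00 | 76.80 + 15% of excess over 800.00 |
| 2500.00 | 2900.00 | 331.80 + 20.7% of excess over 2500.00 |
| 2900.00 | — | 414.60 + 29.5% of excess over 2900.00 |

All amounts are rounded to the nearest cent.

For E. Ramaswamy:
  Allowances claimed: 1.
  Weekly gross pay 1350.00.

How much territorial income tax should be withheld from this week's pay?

130.80

Territorial Income Tax: taxable = 1350.00 − 1×190.00 = 1160.00
  76.80 + 15% × (1160.00 − 800.00) = 76.80 + 15% × 360.00 = 130.80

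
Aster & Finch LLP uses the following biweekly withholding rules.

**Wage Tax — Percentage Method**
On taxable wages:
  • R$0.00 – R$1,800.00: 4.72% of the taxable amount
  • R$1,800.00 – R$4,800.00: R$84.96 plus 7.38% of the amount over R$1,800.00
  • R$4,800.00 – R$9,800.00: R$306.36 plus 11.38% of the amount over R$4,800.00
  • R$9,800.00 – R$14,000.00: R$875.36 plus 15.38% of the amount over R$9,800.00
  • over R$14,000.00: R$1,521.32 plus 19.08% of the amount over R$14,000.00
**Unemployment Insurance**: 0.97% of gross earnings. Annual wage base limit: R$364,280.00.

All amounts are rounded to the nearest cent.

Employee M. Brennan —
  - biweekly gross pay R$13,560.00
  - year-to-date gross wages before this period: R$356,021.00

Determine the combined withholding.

R$1,533.76

Wage Tax: taxable = R$13,560.00
  R$875.36 + 15.38% × (R$13,560.00 − R$9,800.00) = R$875.36 + 15.38% × R$3,760.00 = R$1,453.65
Unemployment Insurance: cap R$364,280.00 − YTD R$356,021.00 = R$8,259.00 subject; 0.97% × R$8,259.00 = R$80.11
Total: R$1,453.65 + R$80.11 = R$1,533.76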